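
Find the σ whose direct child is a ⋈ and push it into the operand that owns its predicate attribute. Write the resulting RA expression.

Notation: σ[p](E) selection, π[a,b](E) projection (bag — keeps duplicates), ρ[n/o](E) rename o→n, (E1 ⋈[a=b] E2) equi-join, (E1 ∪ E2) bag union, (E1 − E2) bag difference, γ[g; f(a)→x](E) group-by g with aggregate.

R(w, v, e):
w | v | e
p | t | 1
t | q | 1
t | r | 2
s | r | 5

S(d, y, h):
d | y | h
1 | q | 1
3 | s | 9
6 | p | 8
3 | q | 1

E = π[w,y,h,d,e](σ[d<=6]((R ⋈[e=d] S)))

σ filters on d, owned by the right side.
E' = π[w,y,h,d,e]((R ⋈[e=d] σ[d<=6](S)))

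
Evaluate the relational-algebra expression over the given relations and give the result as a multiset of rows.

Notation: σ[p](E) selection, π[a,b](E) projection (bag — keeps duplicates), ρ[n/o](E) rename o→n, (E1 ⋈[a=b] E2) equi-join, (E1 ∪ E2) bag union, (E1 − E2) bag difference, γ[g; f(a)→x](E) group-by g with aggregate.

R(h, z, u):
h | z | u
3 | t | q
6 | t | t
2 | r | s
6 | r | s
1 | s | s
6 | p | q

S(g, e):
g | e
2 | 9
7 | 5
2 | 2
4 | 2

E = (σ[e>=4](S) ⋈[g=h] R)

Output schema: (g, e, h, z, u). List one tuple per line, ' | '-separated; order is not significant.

Per-node cardinality:
  S → 4
  σ[e>=4](S) → 2
  R → 6
  (σ[e>=4](S) ⋈[g=h] R) → 1

== RESULT ==
g | e | h | z | u
2 | 9 | 2 | r | s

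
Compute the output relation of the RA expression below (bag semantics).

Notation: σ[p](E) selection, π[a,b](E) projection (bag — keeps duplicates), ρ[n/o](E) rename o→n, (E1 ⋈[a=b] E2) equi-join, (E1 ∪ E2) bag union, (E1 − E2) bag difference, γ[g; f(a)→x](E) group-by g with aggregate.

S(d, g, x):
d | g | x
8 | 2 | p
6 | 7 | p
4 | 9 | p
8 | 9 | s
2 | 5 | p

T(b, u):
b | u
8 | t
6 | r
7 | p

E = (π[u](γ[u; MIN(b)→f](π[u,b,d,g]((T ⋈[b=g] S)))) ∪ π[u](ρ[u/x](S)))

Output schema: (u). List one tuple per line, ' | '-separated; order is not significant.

Stepwise |·|:
  T → 3
  S → 5
  (T ⋈[b=g] S) → 1
  π[u,b,d,g]((T ⋈[b=g] S)) → 1
  γ[u; MIN(b)→f](π[u,b,d,g]((T ⋈[b=g] S))) → 1
  π[u](γ[u; MIN(b)→f](π[u,b,d,g]((T ⋈[b=g] S)))) → 1
  S → 5
  ρ[u/x](S) → 5
  π[u](ρ[u/x](S)) → 5
  (π[u](γ[u; MIN(b)→f](π[u,b,d,g]((T ⋈[b=g] S)))) ∪ π[u](ρ[u/x](S))) → 6

== RESULT ==
u
p
p
p
p
p
s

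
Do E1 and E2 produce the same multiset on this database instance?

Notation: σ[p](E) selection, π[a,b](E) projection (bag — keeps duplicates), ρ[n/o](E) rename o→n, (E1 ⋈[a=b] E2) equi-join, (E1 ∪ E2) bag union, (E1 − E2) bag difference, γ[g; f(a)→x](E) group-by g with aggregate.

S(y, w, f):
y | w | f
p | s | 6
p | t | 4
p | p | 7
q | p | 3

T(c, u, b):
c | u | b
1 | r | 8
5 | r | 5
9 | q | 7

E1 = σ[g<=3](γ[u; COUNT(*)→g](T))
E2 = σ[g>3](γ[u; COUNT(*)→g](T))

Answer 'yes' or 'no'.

E1 stepwise |·|:
  T → 3
  γ[u; COUNT(*)→g](T) → 2
  σ[g<=3](γ[u; COUNT(*)→g](T)) → 2
E2 stepwise |·|:
  T → 3
  γ[u; COUNT(*)→g](T) → 2
  σ[g>3](γ[u; COUNT(*)→g](T)) → 0

E1 result:
u | g
q | 1
r | 2
E2 result:
u | g
(0 rows)
Witness: ('r', 2) appears 1× in E1 but 0× in E2.

no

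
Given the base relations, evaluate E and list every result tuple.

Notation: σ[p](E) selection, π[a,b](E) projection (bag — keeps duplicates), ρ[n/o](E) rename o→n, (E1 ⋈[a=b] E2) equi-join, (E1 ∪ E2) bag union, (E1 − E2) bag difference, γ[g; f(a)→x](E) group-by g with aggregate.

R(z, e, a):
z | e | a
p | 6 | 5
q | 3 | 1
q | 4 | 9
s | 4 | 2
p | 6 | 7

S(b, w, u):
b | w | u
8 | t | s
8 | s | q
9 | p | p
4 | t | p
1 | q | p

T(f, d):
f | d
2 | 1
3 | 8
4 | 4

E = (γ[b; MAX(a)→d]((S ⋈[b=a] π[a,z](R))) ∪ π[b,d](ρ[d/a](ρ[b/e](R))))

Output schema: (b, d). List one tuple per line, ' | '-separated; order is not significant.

Per-node cardinality:
  S → 5
  R → 5
  π[a,z](R) → 5
  (S ⋈[b=a] π[a,z](R)) → 2
  γ[b; MAX(a)→d]((S ⋈[b=a] π[a,z](R))) → 2
  R → 5
  ρ[b/e](R) → 5
  ρ[d/a](ρ[b/e](R)) → 5
  π[b,d](ρ[d/a](ρ[b/e](R))) → 5
  (γ[b; MAX(a)→d]((S ⋈[b=a] π[a,z](R))) ∪ π[b,d](ρ[d/a](ρ[b/e](R)))) → 7

== RESULT ==
b | d
1 | 1
3 | 1
4 | 2
4 | 9
6 | 5
6 | 7
9 | 9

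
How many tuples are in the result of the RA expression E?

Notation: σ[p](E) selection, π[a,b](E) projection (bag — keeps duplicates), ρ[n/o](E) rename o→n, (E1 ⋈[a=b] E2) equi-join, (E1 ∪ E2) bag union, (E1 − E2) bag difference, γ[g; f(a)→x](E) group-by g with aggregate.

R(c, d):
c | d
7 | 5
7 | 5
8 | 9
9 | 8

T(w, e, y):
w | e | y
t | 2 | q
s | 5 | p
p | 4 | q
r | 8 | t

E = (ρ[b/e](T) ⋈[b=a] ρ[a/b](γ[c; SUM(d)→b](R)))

Row counts bottom-up:
  T → 4
  ρ[b/e](T) → 4
  R → 4
  γ[c; SUM(d)→b](R) → 3
  ρ[a/b](γ[c; SUM(d)→b](R)) → 3
  (ρ[b/e](T) ⋈[b=a] ρ[a/b](γ[c; SUM(d)→b](R))) → 1

|E| = 1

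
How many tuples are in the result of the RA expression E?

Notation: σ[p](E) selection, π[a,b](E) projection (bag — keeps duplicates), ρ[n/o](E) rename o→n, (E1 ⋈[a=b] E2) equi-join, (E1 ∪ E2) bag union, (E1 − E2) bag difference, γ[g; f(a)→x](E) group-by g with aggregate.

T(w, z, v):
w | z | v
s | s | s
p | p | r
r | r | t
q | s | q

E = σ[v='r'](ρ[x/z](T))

Row counts bottom-up:
  T → 4
  ρ[x/z](T) → 4
  σ[v='r'](ρ[x/z](T)) → 1

|E| = 1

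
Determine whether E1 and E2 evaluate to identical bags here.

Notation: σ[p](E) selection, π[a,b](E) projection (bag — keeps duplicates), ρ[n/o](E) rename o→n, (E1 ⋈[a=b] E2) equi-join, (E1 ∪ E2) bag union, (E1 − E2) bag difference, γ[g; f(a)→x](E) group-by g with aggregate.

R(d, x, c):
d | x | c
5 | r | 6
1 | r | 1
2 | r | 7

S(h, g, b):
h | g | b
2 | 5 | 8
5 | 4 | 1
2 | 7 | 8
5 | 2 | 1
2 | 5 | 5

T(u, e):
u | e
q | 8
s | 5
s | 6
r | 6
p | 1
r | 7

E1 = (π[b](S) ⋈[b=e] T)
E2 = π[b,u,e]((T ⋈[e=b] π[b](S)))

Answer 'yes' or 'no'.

E1 subexpression sizes:
  S → 5
  π[b](S) → 5
  T → 6
  (π[b](S) ⋈[b=e] T) → 5
E2 subexpression sizes:
  T → 6
  S → 5
  π[b](S) → 5
  (T ⋈[e=b] π[b](S)) → 5
  π[b,u,e]((T ⋈[e=b] π[b](S))) → 5

E1 and E2 produce the same multiset:
b | u | e
1 | p | 1
1 | p | 1
5 | s | 5
8 | q | 8
8 | q | 8

yes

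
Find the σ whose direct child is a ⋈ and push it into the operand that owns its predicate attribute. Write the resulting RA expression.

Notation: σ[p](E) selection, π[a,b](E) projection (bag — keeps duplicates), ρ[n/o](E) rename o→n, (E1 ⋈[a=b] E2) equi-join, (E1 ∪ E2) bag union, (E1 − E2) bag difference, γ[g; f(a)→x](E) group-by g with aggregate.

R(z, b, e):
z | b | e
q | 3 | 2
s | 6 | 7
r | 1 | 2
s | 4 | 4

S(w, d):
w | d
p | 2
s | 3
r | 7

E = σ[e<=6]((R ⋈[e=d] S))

σ filters on e, owned by the left side.
E' = (σ[e<=6](R) ⋈[e=d] S)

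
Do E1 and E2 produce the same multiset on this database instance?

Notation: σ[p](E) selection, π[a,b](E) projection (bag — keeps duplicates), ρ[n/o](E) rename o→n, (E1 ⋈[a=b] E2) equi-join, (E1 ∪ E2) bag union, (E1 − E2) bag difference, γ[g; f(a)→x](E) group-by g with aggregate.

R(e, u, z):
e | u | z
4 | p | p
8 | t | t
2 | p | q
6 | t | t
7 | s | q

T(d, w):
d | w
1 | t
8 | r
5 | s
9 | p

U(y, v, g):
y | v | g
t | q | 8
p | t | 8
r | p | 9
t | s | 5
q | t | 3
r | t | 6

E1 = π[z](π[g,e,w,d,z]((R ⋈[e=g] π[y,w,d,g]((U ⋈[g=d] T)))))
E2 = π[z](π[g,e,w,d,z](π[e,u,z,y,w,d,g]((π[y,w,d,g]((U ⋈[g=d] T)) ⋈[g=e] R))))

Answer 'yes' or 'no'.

E1 stepwise |·|:
  R → 5
  U → 6
  T → 4
  (U ⋈[g=d] T) → 4
  π[y,w,d,g]((U ⋈[g=d] T)) → 4
  (R ⋈[e=g] π[y,w,d,g]((U ⋈[g=d] T))) → 2
  π[g,e,w,d,z]((R ⋈[e=g] π[y,w,d,g]((U ⋈[g=d] T)))) → 2
  π[z](π[g,e,w,d,z]((R ⋈[e=g] π[y,w,d,g]((U ⋈[g=d] T))))) → 2
E2 stepwise |·|:
  U → 6
  T → 4
  (U ⋈[g=d] T) → 4
  π[y,w,d,g]((U ⋈[g=d] T)) → 4
  R → 5
  (π[y,w,d,g]((U ⋈[g=d] T)) ⋈[g=e] R) → 2
  π[e,u,z,y,w,d,g]((π[y,w,d,g]((U ⋈[g=d] T)) ⋈[g=e] R)) → 2
  π[g,e,w,d,z](π[e,u,z,y,w,d,g]((π[y,w,d,g]((U ⋈[g=d] T)) ⋈[g=e] R))) → 2
  π[z](π[g,e,w,d,z](π[e,u,z,y,w,d,g]((π[y,w,d,g]((U ⋈[g=d] T)) ⋈[g=e] R)))) → 2

E1 and E2 produce the same multiset:
z
t
t

yes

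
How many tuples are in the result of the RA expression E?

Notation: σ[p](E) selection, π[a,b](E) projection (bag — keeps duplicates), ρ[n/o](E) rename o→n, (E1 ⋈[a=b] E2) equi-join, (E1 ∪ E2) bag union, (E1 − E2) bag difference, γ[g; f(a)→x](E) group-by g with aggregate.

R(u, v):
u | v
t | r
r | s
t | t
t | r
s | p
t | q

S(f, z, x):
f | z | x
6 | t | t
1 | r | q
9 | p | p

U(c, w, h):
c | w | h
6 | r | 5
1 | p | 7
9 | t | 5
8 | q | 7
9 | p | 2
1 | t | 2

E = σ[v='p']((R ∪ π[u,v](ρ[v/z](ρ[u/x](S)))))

Row counts bottom-up:
  R → 6
  S → 3
  ρ[u/x](S) → 3
  ρ[v/z](ρ[u/x](S)) → 3
  π[u,v](ρ[v/z](ρ[u/x](S))) → 3
  (R ∪ π[u,v](ρ[v/z](ρ[u/x](S)))) → 9
  σ[v='p']((R ∪ π[u,v](ρ[v/z](ρ[u/x](S))))) → 2

|E| = 2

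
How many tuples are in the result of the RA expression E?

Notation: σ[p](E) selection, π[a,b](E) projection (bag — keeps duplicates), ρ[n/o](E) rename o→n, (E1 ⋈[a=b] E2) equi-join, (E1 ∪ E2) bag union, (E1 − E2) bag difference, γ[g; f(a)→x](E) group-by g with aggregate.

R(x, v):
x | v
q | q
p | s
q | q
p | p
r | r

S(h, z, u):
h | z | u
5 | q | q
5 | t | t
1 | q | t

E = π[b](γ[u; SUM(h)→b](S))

Per-node cardinality:
  S → 3
  γ[u; SUM(h)→b](S) → 2
  π[b](γ[u; SUM(h)→b](S)) → 2

|E| = 2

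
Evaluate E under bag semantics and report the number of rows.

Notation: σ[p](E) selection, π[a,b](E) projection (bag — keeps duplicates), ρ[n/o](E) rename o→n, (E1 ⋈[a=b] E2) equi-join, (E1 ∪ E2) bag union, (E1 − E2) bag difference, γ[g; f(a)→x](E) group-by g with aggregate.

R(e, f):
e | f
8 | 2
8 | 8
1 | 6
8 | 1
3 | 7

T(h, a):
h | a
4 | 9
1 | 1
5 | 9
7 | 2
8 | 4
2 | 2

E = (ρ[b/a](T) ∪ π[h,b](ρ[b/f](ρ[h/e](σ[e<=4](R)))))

Row counts bottom-up:
  T → 6
  ρ[b/a](T) → 6
  R → 5
  σ[e<=4](R) → 2
  ρ[h/e](σ[e<=4](R)) → 2
  ρ[b/f](ρ[h/e](σ[e<=4](R))) → 2
  π[h,b](ρ[b/f](ρ[h/e](σ[e<=4](R)))) → 2
  (ρ[b/a](T) ∪ π[h,b](ρ[b/f](ρ[h/e](σ[e<=4](R))))) → 8

|E| = 8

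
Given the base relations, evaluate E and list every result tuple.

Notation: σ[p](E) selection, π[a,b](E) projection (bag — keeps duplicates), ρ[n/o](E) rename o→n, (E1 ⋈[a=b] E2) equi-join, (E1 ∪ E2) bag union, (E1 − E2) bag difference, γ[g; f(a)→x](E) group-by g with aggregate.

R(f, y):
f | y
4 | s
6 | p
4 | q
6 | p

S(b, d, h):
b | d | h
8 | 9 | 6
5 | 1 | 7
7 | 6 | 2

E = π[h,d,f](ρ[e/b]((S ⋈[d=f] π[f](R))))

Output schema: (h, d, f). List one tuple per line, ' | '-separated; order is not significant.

Per-node cardinality:
  S → 3
  R → 4
  π[f](R) → 4
  (S ⋈[d=f] π[f](R)) → 2
  ρ[e/b]((S ⋈[d=f] π[f](R))) → 2
  π[h,d,f](ρ[e/b]((S ⋈[d=f] π[f](R)))) → 2

== RESULT ==
h | d | f
2 | 6 | 6
2 | 6 | 6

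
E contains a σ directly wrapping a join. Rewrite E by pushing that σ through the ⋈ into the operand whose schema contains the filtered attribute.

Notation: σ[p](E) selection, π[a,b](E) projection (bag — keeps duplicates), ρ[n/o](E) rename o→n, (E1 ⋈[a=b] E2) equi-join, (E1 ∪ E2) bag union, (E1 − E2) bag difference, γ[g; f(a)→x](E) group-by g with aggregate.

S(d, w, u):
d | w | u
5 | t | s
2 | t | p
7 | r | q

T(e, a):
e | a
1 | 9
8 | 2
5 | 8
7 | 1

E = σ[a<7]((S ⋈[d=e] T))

σ filters on a, owned by the right side.
E' = (S ⋈[d=e] σ[a<7](T))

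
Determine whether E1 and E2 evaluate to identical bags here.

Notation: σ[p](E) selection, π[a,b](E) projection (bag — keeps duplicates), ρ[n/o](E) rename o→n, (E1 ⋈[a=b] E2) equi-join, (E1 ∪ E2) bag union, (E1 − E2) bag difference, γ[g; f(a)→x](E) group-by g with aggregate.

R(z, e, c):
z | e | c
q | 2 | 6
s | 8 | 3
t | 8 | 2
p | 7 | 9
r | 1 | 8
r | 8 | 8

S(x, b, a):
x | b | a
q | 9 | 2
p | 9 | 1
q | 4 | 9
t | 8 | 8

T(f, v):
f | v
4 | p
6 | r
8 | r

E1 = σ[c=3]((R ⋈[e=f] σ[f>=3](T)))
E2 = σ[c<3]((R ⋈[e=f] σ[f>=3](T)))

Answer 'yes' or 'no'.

E1 stepwise |·|:
  R → 6
  T → 3
  σ[f>=3](T) → 3
  (R ⋈[e=f] σ[f>=3](T)) → 3
  σ[c=3]((R ⋈[e=f] σ[f>=3](T))) → 1
E2 stepwise |·|:
  R → 6
  T → 3
  σ[f>=3](T) → 3
  (R ⋈[e=f] σ[f>=3](T)) → 3
  σ[c<3]((R ⋈[e=f] σ[f>=3](T))) → 1

E1 result:
z | e | c | f | v
s | 8 | 3 | 8 | r
E2 result:
z | e | c | f | v
t | 8 | 2 | 8 | r
Witness: ('t', 8, 2, 8, 'r') appears 0× in E1 but 1× in E2.

no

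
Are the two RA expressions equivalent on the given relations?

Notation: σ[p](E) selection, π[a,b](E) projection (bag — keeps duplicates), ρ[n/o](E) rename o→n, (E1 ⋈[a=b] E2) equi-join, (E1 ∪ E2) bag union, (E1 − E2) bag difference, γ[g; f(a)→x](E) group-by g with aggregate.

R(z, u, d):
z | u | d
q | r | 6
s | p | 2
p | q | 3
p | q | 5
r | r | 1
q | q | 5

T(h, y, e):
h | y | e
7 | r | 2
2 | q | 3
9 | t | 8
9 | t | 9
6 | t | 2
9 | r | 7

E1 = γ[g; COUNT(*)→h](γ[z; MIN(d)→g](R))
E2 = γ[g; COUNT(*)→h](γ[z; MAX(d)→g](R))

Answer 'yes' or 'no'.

E1 row counts bottom-up:
  R → 6
  γ[z; MIN(d)→g](R) → 4
  γ[g; COUNT(*)→h](γ[z; MIN(d)→g](R)) → 4
E2 row counts bottom-up:
  R → 6
  γ[z; MAX(d)→g](R) → 4
  γ[g; COUNT(*)→h](γ[z; MAX(d)→g](R)) → 4

E1 result:
g | h
1 | 1
2 | 1
3 | 1
5 | 1
E2 result:
g | h
1 | 1
2 | 1
5 | 1
6 | 1
Witness: (3, 1) appears 1× in E1 but 0× in E2.

no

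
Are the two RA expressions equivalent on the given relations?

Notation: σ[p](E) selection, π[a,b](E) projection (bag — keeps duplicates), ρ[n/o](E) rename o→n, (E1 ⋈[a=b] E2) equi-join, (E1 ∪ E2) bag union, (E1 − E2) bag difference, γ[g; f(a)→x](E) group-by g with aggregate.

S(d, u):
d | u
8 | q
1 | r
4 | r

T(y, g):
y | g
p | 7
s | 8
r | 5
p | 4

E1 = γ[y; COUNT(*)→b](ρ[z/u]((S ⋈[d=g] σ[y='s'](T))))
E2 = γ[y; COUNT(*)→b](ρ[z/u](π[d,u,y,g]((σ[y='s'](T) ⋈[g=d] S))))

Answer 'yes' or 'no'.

E1 stepwise |·|:
  S → 3
  T → 4
  σ[y='s'](T) → 1
  (S ⋈[d=g] σ[y='s'](T)) → 1
  ρ[z/u]((S ⋈[d=g] σ[y='s'](T))) → 1
  γ[y; COUNT(*)→b](ρ[z/u]((S ⋈[d=g] σ[y='s'](T)))) → 1
E2 stepwise |·|:
  T → 4
  σ[y='s'](T) → 1
  S → 3
  (σ[y='s'](T) ⋈[g=d] S) → 1
  π[d,u,y,g]((σ[y='s'](T) ⋈[g=d] S)) → 1
  ρ[z/u](π[d,u,y,g]((σ[y='s'](T) ⋈[g=d] S))) → 1
  γ[y; COUNT(*)→b](ρ[z/u](π[d,u,y,g]((σ[y='s'](T) ⋈[g=d] S)))) → 1

E1 and E2 produce the same multiset:
y | b
s | 1

yes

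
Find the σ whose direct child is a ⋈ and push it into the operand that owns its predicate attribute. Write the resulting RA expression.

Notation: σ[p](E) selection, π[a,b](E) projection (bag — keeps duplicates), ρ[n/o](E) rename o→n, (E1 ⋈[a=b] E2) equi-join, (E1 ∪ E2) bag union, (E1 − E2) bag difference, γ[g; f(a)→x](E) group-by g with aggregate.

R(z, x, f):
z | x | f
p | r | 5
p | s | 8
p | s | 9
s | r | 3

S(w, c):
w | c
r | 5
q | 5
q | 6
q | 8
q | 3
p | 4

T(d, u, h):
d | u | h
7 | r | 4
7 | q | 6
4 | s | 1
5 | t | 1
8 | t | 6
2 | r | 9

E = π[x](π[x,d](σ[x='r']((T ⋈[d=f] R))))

σ filters on x, owned by the right side.
E' = π[x](π[x,d]((T ⋈[d=f] σ[x='r'](R))))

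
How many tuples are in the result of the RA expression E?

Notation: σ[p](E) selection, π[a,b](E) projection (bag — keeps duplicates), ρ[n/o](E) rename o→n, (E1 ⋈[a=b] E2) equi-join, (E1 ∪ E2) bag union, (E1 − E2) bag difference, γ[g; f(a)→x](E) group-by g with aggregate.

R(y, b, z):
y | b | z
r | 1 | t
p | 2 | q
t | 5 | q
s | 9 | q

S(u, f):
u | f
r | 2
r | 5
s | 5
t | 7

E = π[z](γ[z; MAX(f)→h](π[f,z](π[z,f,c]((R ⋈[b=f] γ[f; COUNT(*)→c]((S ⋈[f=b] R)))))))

Per-node cardinality:
  R → 4
  S → 4
  R → 4
  (S ⋈[f=b] R) → 3
  γ[f; COUNT(*)→c]((S ⋈[f=b] R)) → 2
  (R ⋈[b=f] γ[f; COUNT(*)→c]((S ⋈[f=b] R))) → 2
  π[z,f,c]((R ⋈[b=f] γ[f; COUNT(*)→c]((S ⋈[f=b] R)))) → 2
  π[f,z](π[z,f,c]((R ⋈[b=f] γ[f; COUNT(*)→c]((S ⋈[f=b] R))))) → 2
  γ[z; MAX(f)→h](π[f,z](π[z,f,c]((R ⋈[b=f] γ[f; COUNT(*)→c]((S ⋈[f=b] R)))))) → 1
  π[z](γ[z; MAX(f)→h](π[f,z](π[z,f,c]((R ⋈[b=f] γ[f; COUNT(*)→c]((S ⋈[f=b] R))))))) → 1

|E| = 1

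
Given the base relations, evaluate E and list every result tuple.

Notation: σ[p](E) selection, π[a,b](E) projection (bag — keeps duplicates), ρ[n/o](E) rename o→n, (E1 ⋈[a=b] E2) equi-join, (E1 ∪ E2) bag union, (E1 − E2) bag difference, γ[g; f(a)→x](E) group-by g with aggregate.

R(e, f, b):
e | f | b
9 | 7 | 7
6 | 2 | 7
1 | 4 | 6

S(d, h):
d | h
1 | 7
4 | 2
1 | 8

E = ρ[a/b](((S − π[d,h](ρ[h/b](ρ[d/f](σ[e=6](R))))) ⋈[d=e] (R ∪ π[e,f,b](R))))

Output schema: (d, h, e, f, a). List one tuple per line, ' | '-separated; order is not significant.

Per-node cardinality:
  S → 3
  R → 3
  σ[e=6](R) → 1
  ρ[d/f](σ[e=6](R)) → 1
  ρ[h/b](ρ[d/f](σ[e=6](R))) → 1
  π[d,h](ρ[h/b](ρ[d/f](σ[e=6](R)))) → 1
  (S − π[d,h](ρ[h/b](ρ[d/f](σ[e=6](R))))) → 3
  R → 3
  R → 3
  π[e,f,b](R) → 3
  (R ∪ π[e,f,b](R)) → 6
  ((S − π[d,h](ρ[h/b](ρ[d/f](σ[e=6](R))))) ⋈[d=e] (R ∪ π[e,f,b](R))) → 4
  ρ[a/b](((S − π[d,h](ρ[h/b](ρ[d/f](σ[e=6](R))))) ⋈[d=e] (R ∪ π[e,f,b](R)))) → 4

== RESULT ==
d | h | e | f | a
1 | 7 | 1 | 4 | 6
1 | 7 | 1 | 4 | 6
1 | 8 | 1 | 4 | 6
1 | 8 | 1 | 4 | 6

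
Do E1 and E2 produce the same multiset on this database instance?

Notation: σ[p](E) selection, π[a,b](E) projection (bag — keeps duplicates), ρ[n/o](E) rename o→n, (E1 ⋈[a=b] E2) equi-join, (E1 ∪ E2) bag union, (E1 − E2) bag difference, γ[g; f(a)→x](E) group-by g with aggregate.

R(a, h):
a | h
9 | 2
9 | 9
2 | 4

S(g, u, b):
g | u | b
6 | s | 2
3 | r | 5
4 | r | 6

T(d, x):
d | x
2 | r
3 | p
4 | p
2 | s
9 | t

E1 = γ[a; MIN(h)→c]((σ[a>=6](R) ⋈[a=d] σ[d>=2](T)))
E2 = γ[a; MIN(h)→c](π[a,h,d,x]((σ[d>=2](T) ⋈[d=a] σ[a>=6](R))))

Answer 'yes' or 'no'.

E1 subexpression sizes:
  R → 3
  σ[a>=6](R) → 2
  T → 5
  σ[d>=2](T) → 5
  (σ[a>=6](R) ⋈[a=d] σ[d>=2](T)) → 2
  γ[a; MIN(h)→c]((σ[a>=6](R) ⋈[a=d] σ[d>=2](T))) → 1
E2 subexpression sizes:
  T → 5
  σ[d>=2](T) → 5
  R → 3
  σ[a>=6](R) → 2
  (σ[d>=2](T) ⋈[d=a] σ[a>=6](R)) → 2
  π[a,h,d,x]((σ[d>=2](T) ⋈[d=a] σ[a>=6](R))) → 2
  γ[a; MIN(h)→c](π[a,h,d,x]((σ[d>=2](T) ⋈[d=a] σ[a>=6](R)))) → 1

E1 and E2 produce the same multiset:
a | c
9 | 2

yes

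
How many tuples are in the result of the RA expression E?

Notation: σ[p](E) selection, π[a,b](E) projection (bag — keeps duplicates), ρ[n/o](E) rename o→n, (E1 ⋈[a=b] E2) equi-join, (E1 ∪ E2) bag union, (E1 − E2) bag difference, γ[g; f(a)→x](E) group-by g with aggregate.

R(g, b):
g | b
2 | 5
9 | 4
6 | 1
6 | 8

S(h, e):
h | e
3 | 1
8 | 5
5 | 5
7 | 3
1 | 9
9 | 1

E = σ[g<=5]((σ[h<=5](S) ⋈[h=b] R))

Per-node cardinality:
  S → 6
  σ[h<=5](S) → 3
  R → 4
  (σ[h<=5](S) ⋈[h=b] R) → 2
  σ[g<=5]((σ[h<=5](S) ⋈[h=b] R)) → 1

|E| = 1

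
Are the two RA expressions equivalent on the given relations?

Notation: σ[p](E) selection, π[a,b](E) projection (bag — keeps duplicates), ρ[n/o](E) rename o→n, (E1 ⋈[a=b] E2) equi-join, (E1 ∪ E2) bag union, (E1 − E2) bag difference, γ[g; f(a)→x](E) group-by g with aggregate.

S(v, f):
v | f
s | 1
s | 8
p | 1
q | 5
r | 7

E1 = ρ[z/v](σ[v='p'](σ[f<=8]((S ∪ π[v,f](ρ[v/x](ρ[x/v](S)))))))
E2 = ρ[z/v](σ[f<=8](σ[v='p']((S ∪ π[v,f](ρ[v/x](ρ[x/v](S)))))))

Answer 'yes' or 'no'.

E1 stepwise |·|:
  S → 5
  S → 5
  ρ[x/v](S) → 5
  ρ[v/x](ρ[x/v](S)) → 5
  π[v,f](ρ[v/x](ρ[x/v](S))) → 5
  (S ∪ π[v,f](ρ[v/x](ρ[x/v](S)))) → 10
  σ[f<=8]((S ∪ π[v,f](ρ[v/x](ρ[x/v](S))))) → 10
  σ[v='p'](σ[f<=8]((S ∪ π[v,f](ρ[v/x](ρ[x/v](S)))))) → 2
  ρ[z/v](σ[v='p'](σ[f<=8]((S ∪ π[v,f](ρ[v/x](ρ[x/v](S))))))) → 2
E2 stepwise |·|:
  S → 5
  S → 5
  ρ[x/v](S) → 5
  ρ[v/x](ρ[x/v](S)) → 5
  π[v,f](ρ[v/x](ρ[x/v](S))) → 5
  (S ∪ π[v,f](ρ[v/x](ρ[x/v](S)))) → 10
  σ[v='p']((S ∪ π[v,f](ρ[v/x](ρ[x/v](S))))) → 2
  σ[f<=8](σ[v='p']((S ∪ π[v,f](ρ[v/x](ρ[x/v](S)))))) → 2
  ρ[z/v](σ[f<=8](σ[v='p']((S ∪ π[v,f](ρ[v/x](ρ[x/v](S))))))) → 2

E1 and E2 produce the same multiset:
z | f
p | 1
p | 1

yes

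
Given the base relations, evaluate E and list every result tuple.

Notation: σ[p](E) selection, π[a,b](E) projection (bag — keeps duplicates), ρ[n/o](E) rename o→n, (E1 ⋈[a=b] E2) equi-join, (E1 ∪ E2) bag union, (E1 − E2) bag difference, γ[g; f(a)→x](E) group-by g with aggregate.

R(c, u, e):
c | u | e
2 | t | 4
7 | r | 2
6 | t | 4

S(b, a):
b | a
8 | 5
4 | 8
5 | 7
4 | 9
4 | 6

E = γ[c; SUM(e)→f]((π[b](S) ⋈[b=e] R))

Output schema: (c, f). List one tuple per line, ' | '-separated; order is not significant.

Stepwise |·|:
  S → 5
  π[b](S) → 5
  R → 3
  (π[b](S) ⋈[b=e] R) → 6
  γ[c; SUM(e)→f]((π[b](S) ⋈[b=e] R)) → 2

== RESULT ==
c | f
2 | 12
6 | 12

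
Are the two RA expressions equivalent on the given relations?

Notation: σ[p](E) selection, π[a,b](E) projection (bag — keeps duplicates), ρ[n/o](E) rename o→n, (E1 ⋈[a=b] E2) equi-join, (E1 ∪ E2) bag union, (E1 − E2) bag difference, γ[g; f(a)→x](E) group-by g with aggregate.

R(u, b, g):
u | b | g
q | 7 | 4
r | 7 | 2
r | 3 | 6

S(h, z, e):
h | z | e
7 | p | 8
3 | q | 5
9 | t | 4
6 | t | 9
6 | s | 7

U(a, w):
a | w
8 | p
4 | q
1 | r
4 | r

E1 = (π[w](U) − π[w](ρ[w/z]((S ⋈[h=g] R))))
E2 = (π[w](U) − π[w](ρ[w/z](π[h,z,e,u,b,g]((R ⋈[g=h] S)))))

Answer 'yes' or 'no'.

E1 row counts bottom-up:
  U → 4
  π[w](U) → 4
  S → 5
  R → 3
  (S ⋈[h=g] R) → 2
  ρ[w/z]((S ⋈[h=g] R)) → 2
  π[w](ρ[w/z]((S ⋈[h=g] R))) → 2
  (π[w](U) − π[w](ρ[w/z]((S ⋈[h=g] R)))) → 4
E2 row counts bottom-up:
  U → 4
  π[w](U) → 4
  R → 3
  S → 5
  (R ⋈[g=h] S) → 2
  π[h,z,e,u,b,g]((R ⋈[g=h] S)) → 2
  ρ[w/z](π[h,z,e,u,b,g]((R ⋈[g=h] S))) → 2
  π[w](ρ[w/z](π[h,z,e,u,b,g]((R ⋈[g=h] S)))) → 2
  (π[w](U) − π[w](ρ[w/z](π[h,z,e,u,b,g]((R ⋈[g=h] S))))) → 4

E1 and E2 produce the same multiset:
w
p
q
r
r

yes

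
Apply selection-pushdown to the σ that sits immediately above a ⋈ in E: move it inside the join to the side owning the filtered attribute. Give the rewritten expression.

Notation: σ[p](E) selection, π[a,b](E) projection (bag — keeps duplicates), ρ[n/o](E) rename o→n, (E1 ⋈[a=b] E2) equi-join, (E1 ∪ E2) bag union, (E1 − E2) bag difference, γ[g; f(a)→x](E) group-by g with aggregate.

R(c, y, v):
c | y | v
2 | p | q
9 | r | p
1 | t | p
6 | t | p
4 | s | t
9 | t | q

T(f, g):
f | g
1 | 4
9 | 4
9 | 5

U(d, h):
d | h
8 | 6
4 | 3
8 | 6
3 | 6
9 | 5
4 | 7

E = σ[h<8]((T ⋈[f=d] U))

σ filters on h, owned by the right side.
E' = (T ⋈[f=d] σ[h<8](U))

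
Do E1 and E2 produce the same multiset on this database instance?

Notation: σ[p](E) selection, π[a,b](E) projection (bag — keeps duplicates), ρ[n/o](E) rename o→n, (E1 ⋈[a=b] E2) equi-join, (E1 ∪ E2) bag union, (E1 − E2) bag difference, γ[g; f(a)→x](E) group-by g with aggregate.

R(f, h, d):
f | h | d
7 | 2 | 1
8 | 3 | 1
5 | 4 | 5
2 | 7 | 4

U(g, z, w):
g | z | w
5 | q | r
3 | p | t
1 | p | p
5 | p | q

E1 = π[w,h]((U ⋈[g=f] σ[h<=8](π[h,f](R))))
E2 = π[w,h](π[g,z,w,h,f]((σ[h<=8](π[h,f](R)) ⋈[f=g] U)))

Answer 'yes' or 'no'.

E1 row counts bottom-up:
  U → 4
  R → 4
  π[h,f](R) → 4
  σ[h<=8](π[h,f](R)) → 4
  (U ⋈[g=f] σ[h<=8](π[h,f](R))) → 2
  π[w,h]((U ⋈[g=f] σ[h<=8](π[h,f](R)))) → 2
E2 row counts bottom-up:
  R → 4
  π[h,f](R) → 4
  σ[h<=8](π[h,f](R)) → 4
  U → 4
  (σ[h<=8](π[h,f](R)) ⋈[f=g] U) → 2
  π[g,z,w,h,f]((σ[h<=8](π[h,f](R)) ⋈[f=g] U)) → 2
  π[w,h](π[g,z,w,h,f]((σ[h<=8](π[h,f](R)) ⋈[f=g] U))) → 2

E1 and E2 produce the same multiset:
w | h
q | 4
r | 4

yes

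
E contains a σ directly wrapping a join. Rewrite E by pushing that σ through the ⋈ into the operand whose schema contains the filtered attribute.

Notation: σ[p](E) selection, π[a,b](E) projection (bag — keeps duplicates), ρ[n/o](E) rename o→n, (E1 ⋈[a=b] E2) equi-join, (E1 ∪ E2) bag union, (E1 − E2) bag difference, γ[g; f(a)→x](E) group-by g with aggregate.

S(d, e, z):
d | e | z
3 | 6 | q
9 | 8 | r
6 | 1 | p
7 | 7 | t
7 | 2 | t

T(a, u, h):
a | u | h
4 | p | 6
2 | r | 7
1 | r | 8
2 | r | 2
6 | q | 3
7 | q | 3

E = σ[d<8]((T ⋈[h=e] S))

σ filters on d, owned by the right side.
E' = (T ⋈[h=e] σ[d<8](S))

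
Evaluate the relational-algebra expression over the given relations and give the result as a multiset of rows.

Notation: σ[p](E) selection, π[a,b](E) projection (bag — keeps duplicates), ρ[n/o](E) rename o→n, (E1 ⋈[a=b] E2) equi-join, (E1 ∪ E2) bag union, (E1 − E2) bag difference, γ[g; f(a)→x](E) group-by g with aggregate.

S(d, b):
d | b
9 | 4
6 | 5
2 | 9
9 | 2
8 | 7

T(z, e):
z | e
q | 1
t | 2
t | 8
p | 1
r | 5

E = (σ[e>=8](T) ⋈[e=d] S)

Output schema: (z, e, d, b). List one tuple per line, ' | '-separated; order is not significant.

Per-node cardinality:
  T → 5
  σ[e>=8](T) → 1
  S → 5
  (σ[e>=8](T) ⋈[e=d] S) → 1

== RESULT ==
z | e | d | b
t | 8 | 8 | 7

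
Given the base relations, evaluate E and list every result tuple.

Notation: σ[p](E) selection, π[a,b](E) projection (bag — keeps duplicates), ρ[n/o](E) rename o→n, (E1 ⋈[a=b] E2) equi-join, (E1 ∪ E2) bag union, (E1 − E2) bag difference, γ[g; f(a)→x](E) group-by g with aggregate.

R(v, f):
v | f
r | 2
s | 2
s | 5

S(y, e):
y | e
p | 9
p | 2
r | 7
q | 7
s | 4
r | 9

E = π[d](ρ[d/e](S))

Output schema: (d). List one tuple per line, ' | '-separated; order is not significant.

Stepwise |·|:
  S → 6
  ρ[d/e](S) → 6
  π[d](ρ[d/e](S)) → 6

== RESULT ==
d
2
4
7
7
9
9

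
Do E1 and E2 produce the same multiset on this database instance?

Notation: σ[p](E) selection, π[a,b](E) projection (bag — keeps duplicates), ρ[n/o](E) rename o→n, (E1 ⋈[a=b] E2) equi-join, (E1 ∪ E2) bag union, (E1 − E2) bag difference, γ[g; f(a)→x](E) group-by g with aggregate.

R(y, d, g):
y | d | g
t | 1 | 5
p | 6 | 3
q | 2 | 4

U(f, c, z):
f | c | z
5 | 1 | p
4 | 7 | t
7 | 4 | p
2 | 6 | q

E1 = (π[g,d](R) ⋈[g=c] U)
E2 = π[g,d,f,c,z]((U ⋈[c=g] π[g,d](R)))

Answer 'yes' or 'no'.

E1 row counts bottom-up:
  R → 3
  π[g,d](R) → 3
  U → 4
  (π[g,d](R) ⋈[g=c] U) → 1
E2 row counts bottom-up:
  U → 4
  R → 3
  π[g,d](R) → 3
  (U ⋈[c=g] π[g,d](R)) → 1
  π[g,d,f,c,z]((U ⋈[c=g] π[g,d](R))) → 1

E1 and E2 produce the same multiset:
g | d | f | c | z
4 | 2 | 7 | 4 | p

yes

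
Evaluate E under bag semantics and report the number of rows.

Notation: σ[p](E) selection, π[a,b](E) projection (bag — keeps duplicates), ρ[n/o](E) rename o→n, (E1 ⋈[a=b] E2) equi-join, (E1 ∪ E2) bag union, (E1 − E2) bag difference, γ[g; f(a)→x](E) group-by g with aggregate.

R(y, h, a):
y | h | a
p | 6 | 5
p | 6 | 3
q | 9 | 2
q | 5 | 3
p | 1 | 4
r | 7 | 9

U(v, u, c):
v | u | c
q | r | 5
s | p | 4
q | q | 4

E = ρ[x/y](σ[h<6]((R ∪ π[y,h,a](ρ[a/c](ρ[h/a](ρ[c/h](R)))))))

Stepwise |·|:
  R → 6
  R → 6
  ρ[c/h](R) → 6
  ρ[h/a](ρ[c/h](R)) → 6
  ρ[a/c](ρ[h/a](ρ[c/h](R))) → 6
  π[y,h,a](ρ[a/c](ρ[h/a](ρ[c/h](R)))) → 6
  (R ∪ π[y,h,a](ρ[a/c](ρ[h/a](ρ[c/h](R))))) → 12
  σ[h<6]((R ∪ π[y,h,a](ρ[a/c](ρ[h/a](ρ[c/h](R)))))) → 7
  ρ[x/y](σ[h<6]((R ∪ π[y,h,a](ρ[a/c](ρ[h/a](ρ[c/h](R))))))) → 7

|E| = 7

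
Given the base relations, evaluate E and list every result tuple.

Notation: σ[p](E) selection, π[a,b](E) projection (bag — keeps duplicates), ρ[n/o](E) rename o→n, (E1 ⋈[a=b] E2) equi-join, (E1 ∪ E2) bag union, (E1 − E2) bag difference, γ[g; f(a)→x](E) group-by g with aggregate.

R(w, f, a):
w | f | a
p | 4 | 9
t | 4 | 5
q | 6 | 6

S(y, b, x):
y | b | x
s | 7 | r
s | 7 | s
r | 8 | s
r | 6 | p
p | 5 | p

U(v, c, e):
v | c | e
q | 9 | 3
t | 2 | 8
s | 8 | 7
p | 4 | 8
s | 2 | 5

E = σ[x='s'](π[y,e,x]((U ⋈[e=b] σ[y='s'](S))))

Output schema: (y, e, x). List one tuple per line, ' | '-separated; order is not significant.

Per-node cardinality:
  U → 5
  S → 5
  σ[y='s'](S) → 2
  (U ⋈[e=b] σ[y='s'](S)) → 2
  π[y,e,x]((U ⋈[e=b] σ[y='s'](S))) → 2
  σ[x='s'](π[y,e,x]((U ⋈[e=b] σ[y='s'](S)))) → 1

== RESULT ==
y | e | x
s | 7 | s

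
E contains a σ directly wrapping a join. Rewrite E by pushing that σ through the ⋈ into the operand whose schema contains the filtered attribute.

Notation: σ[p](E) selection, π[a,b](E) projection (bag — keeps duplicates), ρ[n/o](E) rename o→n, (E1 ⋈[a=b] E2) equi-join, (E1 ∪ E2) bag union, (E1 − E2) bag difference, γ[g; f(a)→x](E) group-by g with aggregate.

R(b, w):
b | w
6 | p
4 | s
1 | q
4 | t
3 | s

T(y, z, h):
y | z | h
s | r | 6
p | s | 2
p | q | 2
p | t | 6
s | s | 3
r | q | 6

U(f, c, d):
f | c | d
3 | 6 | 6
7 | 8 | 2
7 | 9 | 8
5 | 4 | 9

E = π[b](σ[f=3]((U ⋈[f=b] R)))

σ filters on f, owned by the left side.
E' = π[b]((σ[f=3](U) ⋈[f=b] R))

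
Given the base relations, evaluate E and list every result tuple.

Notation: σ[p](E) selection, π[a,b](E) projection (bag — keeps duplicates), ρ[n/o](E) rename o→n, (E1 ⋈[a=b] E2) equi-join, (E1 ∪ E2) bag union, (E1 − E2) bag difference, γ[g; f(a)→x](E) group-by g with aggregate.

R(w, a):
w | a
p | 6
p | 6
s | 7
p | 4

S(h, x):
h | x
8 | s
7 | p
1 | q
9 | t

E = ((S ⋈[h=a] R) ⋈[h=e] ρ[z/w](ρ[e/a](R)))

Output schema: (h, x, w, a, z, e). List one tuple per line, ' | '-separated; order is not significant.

Row counts bottom-up:
  S → 4
  R → 4
  (S ⋈[h=a] R) → 1
  R → 4
  ρ[e/a](R) → 4
  ρ[z/w](ρ[e/a](R)) → 4
  ((S ⋈[h=a] R) ⋈[h=e] ρ[z/w](ρ[e/a](R))) → 1

== RESULT ==
h | x | w | a | z | e
7 | p | s | 7 | s | 7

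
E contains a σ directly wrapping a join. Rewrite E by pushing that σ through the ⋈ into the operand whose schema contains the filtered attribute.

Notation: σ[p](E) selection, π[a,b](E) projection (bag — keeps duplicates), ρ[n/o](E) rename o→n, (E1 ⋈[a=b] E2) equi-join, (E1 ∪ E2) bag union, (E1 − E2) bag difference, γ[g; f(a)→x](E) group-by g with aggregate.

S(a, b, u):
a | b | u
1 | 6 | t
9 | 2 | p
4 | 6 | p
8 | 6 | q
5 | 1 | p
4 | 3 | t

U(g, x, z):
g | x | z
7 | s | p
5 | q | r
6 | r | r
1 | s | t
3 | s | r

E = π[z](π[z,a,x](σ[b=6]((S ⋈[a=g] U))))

σ filters on b, owned by the left side.
E' = π[z](π[z,a,x]((σ[b=6](S) ⋈[a=g] U)))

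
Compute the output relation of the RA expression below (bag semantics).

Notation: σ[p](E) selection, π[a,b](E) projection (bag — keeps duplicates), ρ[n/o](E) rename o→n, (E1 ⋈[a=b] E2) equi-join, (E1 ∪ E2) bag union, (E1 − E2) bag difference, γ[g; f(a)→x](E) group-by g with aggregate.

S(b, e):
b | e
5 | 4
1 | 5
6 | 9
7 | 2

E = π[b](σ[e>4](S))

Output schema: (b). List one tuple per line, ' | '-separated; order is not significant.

Stepwise |·|:
  S → 4
  σ[e>4](S) → 2
  π[b](σ[e>4](S)) → 2

== RESULT ==
b
1
6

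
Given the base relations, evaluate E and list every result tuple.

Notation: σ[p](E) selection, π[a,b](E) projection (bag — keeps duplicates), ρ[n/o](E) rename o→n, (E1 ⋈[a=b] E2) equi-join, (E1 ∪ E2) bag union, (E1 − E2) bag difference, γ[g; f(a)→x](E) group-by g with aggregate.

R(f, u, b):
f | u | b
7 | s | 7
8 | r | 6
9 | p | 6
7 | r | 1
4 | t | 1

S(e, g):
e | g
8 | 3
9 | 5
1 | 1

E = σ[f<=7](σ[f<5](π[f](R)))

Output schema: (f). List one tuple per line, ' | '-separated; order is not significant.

Per-node cardinality:
  R → 5
  π[f](R) → 5
  σ[f<5](π[f](R)) → 1
  σ[f<=7](σ[f<5](π[f](R))) → 1

== RESULT ==
f
4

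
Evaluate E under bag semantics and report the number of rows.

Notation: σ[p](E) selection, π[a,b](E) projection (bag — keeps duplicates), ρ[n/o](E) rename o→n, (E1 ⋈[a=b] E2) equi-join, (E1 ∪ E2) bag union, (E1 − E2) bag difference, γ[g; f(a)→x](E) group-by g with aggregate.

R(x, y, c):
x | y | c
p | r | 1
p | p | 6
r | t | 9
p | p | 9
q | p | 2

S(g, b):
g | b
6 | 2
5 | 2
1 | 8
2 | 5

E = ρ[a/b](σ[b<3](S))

Row counts bottom-up:
  S → 4
  σ[b<3](S) → 2
  ρ[a/b](σ[b<3](S)) → 2

|E| = 2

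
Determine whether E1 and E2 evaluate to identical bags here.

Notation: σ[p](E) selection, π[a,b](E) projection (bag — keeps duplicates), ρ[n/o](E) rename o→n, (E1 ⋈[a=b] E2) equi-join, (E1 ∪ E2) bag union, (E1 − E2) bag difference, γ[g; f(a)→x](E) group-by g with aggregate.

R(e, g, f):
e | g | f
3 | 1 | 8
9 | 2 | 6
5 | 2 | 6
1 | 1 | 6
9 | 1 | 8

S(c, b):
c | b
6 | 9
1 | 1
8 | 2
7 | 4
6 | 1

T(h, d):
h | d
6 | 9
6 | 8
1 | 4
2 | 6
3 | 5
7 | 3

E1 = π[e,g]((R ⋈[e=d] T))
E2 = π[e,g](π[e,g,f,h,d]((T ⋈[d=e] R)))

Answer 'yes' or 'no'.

E1 row counts bottom-up:
  R → 5
  T → 6
  (R ⋈[e=d] T) → 4
  π[e,g]((R ⋈[e=d] T)) → 4
E2 row counts bottom-up:
  T → 6
  R → 5
  (T ⋈[d=e] R) → 4
  π[e,g,f,h,d]((T ⋈[d=e] R)) → 4
  π[e,g](π[e,g,f,h,d]((T ⋈[d=e] R))) → 4

E1 and E2 produce the same multiset:
e | g
3 | 1
5 | 2
9 | 1
9 | 2

yes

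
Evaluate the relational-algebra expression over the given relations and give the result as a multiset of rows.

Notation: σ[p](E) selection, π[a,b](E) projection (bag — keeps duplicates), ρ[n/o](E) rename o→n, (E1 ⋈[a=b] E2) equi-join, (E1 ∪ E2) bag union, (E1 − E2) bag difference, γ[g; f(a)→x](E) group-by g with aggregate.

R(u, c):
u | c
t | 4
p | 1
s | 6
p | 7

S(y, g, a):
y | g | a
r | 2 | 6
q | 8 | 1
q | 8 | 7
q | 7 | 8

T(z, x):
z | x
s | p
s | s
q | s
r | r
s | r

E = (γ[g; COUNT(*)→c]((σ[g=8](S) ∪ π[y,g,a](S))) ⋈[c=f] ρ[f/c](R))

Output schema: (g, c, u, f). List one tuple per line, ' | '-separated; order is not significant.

Row counts bottom-up:
  S → 4
  σ[g=8](S) → 2
  S → 4
  π[y,g,a](S) → 4
  (σ[g=8](S) ∪ π[y,g,a](S)) → 6
  γ[g; COUNT(*)→c]((σ[g=8](S) ∪ π[y,g,a](S))) → 3
  R → 4
  ρ[f/c](R) → 4
  (γ[g; COUNT(*)→c]((σ[g=8](S) ∪ π[y,g,a](S))) ⋈[c=f] ρ[f/c](R)) → 3

== RESULT ==
g | c | u | f
2 | 1 | p | 1
7 | 1 | p | 1
8 | 4 | t | 4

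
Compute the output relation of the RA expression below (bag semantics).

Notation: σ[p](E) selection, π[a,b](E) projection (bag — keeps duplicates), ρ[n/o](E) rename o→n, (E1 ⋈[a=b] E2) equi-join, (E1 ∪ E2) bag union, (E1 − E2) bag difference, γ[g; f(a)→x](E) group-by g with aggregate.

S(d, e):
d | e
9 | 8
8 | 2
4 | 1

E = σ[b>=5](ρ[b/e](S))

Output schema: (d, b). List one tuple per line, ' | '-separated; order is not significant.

Subexpression sizes:
  S → 3
  ρ[b/e](S) → 3
  σ[b>=5](ρ[b/e](S)) → 1

== RESULT ==
d | b
9 | 8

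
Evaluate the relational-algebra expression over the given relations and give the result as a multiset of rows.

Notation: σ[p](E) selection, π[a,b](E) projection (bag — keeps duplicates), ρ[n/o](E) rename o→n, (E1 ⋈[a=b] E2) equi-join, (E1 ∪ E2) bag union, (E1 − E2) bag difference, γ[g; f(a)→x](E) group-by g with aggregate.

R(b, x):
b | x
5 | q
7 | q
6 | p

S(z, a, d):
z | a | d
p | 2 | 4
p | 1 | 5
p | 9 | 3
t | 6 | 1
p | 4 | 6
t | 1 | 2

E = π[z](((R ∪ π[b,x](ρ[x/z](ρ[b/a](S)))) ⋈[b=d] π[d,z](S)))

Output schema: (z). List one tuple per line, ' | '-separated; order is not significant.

Subexpression sizes:
  R → 3
  S → 6
  ρ[b/a](S) → 6
  ρ[x/z](ρ[b/a](S)) → 6
  π[b,x](ρ[x/z](ρ[b/a](S))) → 6
  (R ∪ π[b,x](ρ[x/z](ρ[b/a](S)))) → 9
  S → 6
  π[d,z](S) → 6
  ((R ∪ π[b,x](ρ[x/z](ρ[b/a](S)))) ⋈[b=d] π[d,z](S)) → 7
  π[z](((R ∪ π[b,x](ρ[x/z](ρ[b/a](S)))) ⋈[b=d] π[d,z](S))) → 7

== RESULT ==
z
p
p
p
p
t
t
t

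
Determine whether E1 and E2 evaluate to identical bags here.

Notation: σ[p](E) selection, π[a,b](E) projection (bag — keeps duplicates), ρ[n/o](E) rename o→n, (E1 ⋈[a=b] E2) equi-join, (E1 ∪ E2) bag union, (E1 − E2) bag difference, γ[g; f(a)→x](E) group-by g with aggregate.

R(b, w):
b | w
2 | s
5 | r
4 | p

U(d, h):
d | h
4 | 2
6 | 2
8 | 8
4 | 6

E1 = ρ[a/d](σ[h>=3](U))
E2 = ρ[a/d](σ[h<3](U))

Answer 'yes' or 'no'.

E1 stepwise |·|:
  U → 4
  σ[h>=3](U) → 2
  ρ[a/d](σ[h>=3](U)) → 2
E2 stepwise |·|:
  U → 4
  σ[h<3](U) → 2
  ρ[a/d](σ[h<3](U)) → 2

E1 result:
a | h
4 | 6
8 | 8
E2 result:
a | h
4 | 2
6 | 2
Witness: (8, 8) appears 1× in E1 but 0× in E2.

no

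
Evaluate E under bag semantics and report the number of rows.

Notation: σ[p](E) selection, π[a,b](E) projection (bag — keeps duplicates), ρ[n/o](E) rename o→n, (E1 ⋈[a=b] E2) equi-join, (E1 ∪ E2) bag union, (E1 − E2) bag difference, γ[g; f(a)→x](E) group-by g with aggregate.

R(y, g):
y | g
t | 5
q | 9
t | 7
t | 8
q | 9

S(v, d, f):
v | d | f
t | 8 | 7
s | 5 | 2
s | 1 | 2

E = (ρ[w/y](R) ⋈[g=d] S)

Stepwise |·|:
  R → 5
  ρ[w/y](R) → 5
  S → 3
  (ρ[w/y](R) ⋈[g=d] S) → 2

|E| = 2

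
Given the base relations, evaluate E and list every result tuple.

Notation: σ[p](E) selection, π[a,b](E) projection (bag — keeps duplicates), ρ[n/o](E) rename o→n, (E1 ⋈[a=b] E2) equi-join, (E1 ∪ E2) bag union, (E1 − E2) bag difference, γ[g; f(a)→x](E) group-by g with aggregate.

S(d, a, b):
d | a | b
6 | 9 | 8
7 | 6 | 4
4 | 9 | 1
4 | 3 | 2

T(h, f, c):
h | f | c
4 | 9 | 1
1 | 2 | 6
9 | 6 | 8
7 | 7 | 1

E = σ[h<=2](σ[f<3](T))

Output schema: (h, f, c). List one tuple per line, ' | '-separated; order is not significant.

Row counts bottom-up:
  T → 4
  σ[f<3](T) → 1
  σ[h<=2](σ[f<3](T)) → 1

== RESULT ==
h | f | c
1 | 2 | 6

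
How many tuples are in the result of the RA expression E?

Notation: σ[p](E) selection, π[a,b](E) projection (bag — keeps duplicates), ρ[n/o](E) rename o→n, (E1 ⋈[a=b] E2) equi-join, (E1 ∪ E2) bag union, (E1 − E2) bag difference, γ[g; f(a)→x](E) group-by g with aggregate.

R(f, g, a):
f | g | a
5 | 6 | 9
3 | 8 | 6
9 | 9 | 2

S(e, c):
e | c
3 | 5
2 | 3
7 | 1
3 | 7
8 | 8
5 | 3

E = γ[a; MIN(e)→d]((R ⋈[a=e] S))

Subexpression sizes:
  R → 3
  S → 6
  (R ⋈[a=e] S) → 1
  γ[a; MIN(e)→d]((R ⋈[a=e] S)) → 1

|E| = 1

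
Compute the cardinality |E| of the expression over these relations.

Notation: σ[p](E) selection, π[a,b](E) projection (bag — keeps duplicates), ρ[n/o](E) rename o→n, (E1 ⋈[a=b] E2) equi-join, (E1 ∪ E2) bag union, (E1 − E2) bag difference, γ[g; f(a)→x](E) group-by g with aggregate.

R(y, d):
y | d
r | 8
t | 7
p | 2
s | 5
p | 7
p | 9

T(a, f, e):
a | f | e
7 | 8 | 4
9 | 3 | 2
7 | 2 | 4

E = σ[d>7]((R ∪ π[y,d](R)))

Stepwise |·|:
  R → 6
  R → 6
  π[y,d](R) → 6
  (R ∪ π[y,d](R)) → 12
  σ[d>7]((R ∪ π[y,d](R))) → 4

|E| = 4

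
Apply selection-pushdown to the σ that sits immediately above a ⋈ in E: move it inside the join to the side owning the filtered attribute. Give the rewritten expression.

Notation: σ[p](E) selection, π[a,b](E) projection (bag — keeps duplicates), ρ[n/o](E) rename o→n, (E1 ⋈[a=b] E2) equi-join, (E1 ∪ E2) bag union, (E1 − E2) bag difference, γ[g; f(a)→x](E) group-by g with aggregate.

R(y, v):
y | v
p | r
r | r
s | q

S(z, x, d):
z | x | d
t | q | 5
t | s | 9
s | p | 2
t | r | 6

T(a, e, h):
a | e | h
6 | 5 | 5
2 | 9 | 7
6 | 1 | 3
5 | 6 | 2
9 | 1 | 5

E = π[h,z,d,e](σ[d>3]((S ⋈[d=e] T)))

σ filters on d, owned by the left side.
E' = π[h,z,d,e]((σ[d>3](S) ⋈[d=e] T))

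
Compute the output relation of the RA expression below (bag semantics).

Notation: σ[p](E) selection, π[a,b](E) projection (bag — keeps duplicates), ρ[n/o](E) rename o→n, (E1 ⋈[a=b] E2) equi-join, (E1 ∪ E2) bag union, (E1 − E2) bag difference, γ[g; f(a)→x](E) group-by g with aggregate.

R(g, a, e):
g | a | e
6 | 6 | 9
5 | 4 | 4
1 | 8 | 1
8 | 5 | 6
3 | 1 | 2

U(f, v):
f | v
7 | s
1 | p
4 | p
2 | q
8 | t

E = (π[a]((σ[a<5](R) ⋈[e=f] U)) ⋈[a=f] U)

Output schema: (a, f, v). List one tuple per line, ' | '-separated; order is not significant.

Row counts bottom-up:
  R → 5
  σ[a<5](R) → 2
  U → 5
  (σ[a<5](R) ⋈[e=f] U) → 2
  π[a]((σ[a<5](R) ⋈[e=f] U)) → 2
  U → 5
  (π[a]((σ[a<5](R) ⋈[e=f] U)) ⋈[a=f] U) → 2

== RESULT ==
a | f | v
1 | 1 | p
4 | 4 | p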